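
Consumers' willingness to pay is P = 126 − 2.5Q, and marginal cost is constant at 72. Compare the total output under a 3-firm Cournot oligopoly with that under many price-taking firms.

With 3 symmetric Cournot firms, each firm's FOC gives 126 − 10q = 72, so q = 5.4, Q = 3·5.4 = 16.2, and P = 85.5.
Under competition P = MC = 72, so Q = (126 − 72)/2.5 = 21.6.

Cournot: Q = 16.2; Competition: Q = 21.6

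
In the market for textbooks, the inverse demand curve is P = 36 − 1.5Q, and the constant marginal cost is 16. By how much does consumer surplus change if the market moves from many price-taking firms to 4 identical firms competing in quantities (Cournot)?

Under competition P = MC = 16, so Q = (36 − 16)/1.5 = 40/3.
CS = ½·(36 − 16)·40/3 = 400/3.
Cournot with 4 identical firms: the symmetric best-response condition is 36 − 7.5q = 16. Each firm produces q = 8/3, total output Q = 32/3, price P = 20.
CS = ½·(36 − 20)·32/3 = 256/3.
Change in consumer surplus: 256/3 − 400/3 = −48.

Consumer surplus falls by 48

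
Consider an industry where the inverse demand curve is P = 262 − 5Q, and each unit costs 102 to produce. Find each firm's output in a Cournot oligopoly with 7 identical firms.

q_i = 4

With 7 symmetric Cournot firms, each firm's FOC gives 262 − 40q = 102, so q = 4, Q = 7·4 = 28, and P = 122.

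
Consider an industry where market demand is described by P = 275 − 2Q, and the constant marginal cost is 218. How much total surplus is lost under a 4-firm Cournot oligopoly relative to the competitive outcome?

Under competition P = MC = 218, so Q = (275 − 218)/2 = 28.5.
Cournot with 4 identical firms: the symmetric best-response condition is 275 − 10q = 218. Each firm produces q = 5.7, total output Q = 22.8, price P = 229.4.
DWL is the triangle between Q = 22.8 and Q = 28.5: ½·(28.5 − 22.8)·(229.4 − 218) = 32.49.

DWL = 32.49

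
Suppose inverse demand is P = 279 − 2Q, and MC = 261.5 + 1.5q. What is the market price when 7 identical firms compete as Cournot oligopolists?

With 7 symmetric Cournot firms, each firm's FOC gives 279 − 16q = 261.5 + 1.5q, so q = 1, Q = 7·1 = 7, and P = 265.

P = 265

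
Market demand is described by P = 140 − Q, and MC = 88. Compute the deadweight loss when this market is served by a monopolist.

DWL = 338

Perfect competition: P = MC = 88, so 140 − Q = 88 and Q = 52.
Monopoly sets MR = MC: 140 − 2Q = 88 ⇒ Q = 26, P = 140 − 26 = 114.
DWL is the triangle between Q = 26 and Q = 52: ½·(52 − 26)·(114 − 88) = 338.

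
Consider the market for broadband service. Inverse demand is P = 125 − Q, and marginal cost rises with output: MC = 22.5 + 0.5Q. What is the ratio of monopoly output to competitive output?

Q_m/Q_c = 0.6

Monopoly sets MR = MC: 125 − 2Q = 22.5 + 0.5Q ⇒ Q = 41, P = 125 − 41 = 84.
Competitive equilibrium sets price equal to marginal cost: 125 − Q = 22.5 + 0.5Q, so Q = 205/3 and P = 170/3.
Ratio Q_m/Q_c = 41/(205/3) = 0.6.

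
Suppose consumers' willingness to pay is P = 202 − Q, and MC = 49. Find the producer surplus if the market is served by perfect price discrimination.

PS = 11704.5

With perfect price discrimination, output is the efficient level Q = 153 (where demand meets MC), but every buyer pays their willingness to pay: CS = 0 and PS = total surplus.
PS = ½·(202 − 49)·153 = 11704.5.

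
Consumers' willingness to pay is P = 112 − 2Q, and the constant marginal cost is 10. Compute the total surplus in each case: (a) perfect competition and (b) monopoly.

Competition: TS = 2601; Monopoly: TS = 1950.75

Competitive firms price at marginal cost: P = 10, giving Q = 51.
CS = ½·(112 − 10)·51 = 2601; PS = (10 − 10)·51 = 0; TS = 2601.
Monopoly sets MR = MC: 112 − 4Q = 10 ⇒ Q = 25.5, P = 112 − 2·25.5 = 61.
CS = ½·(112 − 61)·25.5 = 650.25; PS = (61 − 10)·25.5 = 1300.5; TS = 1950.75.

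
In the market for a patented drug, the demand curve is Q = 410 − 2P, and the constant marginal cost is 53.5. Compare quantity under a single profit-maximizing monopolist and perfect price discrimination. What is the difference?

Q rises by 151.5

Inverting demand: P = 205 − 0.5Q.
The monopolist equates marginal revenue to marginal cost: 205 − Q = 53.5, so Q = 151.5. From demand, P = 129.25.
With perfect price discrimination, output is the efficient level Q = 303 (where demand meets MC), but every buyer pays their willingness to pay: CS = 0 and PS = total surplus.
Change in quantity: 303 − 151.5 = 151.5.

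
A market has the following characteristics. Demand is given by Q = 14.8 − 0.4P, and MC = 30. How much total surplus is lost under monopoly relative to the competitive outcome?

DWL = 2.45

Inverting demand: P = 37 − 2.5Q.
Competitive firms price at marginal cost: P = 30, giving Q = 2.8.
Monopoly sets MR = MC: 37 − 5Q = 30 ⇒ Q = 1.4, P = 37 − 2.5·1.4 = 33.5.
DWL is the triangle between Q = 1.4 and Q = 2.8: ½·(2.8 − 1.4)·(33.5 − 30) = 2.45.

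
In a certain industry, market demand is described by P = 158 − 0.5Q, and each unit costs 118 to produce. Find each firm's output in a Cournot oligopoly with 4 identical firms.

q_i = 16

With 4 symmetric Cournot firms, each firm's FOC gives 158 − 2.5q = 118, so q = 16, Q = 4·16 = 64, and P = 126.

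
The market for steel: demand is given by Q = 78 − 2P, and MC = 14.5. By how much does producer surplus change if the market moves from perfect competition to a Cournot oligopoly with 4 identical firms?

Inverting demand: P = 39 − 0.5Q.
Perfect competition: P = MC = 14.5, so 39 − 0.5Q = 14.5 and Q = 49.
PS = (14.5 − 14.5)·49 = 0.
With 4 symmetric Cournot firms, each firm's FOC gives 39 − 2.5q = 14.5, so q = 9.8, Q = 4·9.8 = 39.2, and P = 19.4.
PS = (19.4 − 14.5)·39.2 = 192.08.
Change in producer surplus: 192.08 − 0 = 192.08.

PS rises by 192.08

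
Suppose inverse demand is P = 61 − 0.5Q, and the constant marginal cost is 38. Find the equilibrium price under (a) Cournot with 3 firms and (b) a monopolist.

Cournot: P = 43.75; Monopoly: P = 49.5

With 3 symmetric Cournot firms, each firm's FOC gives 61 − 2q = 38, so q = 11.5, Q = 3·11.5 = 34.5, and P = 43.75.
A monopolist chooses Q where MR = MC. MR = 61 − Q; setting this equal to 38 gives Q = 23 and P = 49.5.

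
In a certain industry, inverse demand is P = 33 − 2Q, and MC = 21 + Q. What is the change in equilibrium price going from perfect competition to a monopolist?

Under competition P = MC: 33 − 2Q = 21 + Q ⇒ Q = 4, P = 25.
The monopolist equates marginal revenue to marginal cost: 33 − 4Q = 21 + Q, so Q = 2.4. From demand, P = 28.2.
Change in equilibrium price: 28.2 − 25 = 3.2.

P rises by 3.2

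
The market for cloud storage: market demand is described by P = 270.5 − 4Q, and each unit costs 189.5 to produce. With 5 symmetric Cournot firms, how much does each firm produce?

Cournot with 5 identical firms: the symmetric best-response condition is 270.5 − 24q = 189.5. Each firm produces q = 3.375, total output Q = 16.875, price P = 203.

q_i = 3.375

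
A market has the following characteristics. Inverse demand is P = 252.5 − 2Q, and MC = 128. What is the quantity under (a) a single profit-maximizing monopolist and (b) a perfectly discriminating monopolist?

A monopolist chooses Q where MR = MC. MR = 252.5 − 4Q; setting this equal to 128 gives Q = 31.125 and P = 190.25.
Under first-degree price discrimination the firm charges each unit its demand price and produces up to where P = MC, i.e. Q = 62.25. Consumer surplus is zero; producer surplus equals total surplus.

Monopoly: Q = 31.125; Perfect PD: Q = 62.25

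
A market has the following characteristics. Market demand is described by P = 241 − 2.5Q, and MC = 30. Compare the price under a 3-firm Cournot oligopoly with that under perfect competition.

Cournot: P = 82.75; Competition: P = 30

In a 3-firm Cournot equilibrium, symmetry and the first-order condition give q = (241 − 30)/(10) = 21.1. So Q = 63.3 and P = 82.75.
Under competition P = MC = 30, so Q = (241 − 30)/2.5 = 84.4.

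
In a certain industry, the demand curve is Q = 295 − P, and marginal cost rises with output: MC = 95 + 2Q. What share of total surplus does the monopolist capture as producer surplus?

PS/TS = 0.8

Inverting demand: P = 295 − Q.
Monopoly sets MR = MC: 295 − 2Q = 95 + 2Q ⇒ Q = 50, P = 295 − 50 = 245.
CS = ½·(295 − 245)·50 = 1250.
PS = P·Q − VC(Q) = 245·50 − (95·50 + ½·2·50²) = 5000.
Share captured = PS/TS = 5000/6250 = 0.8.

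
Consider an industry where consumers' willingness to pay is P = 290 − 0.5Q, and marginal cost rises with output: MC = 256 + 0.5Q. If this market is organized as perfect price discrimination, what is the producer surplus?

Under first-degree price discrimination the firm charges each unit its demand price and produces up to where P = MC, i.e. Q = 34. Consumer surplus is zero; producer surplus equals total surplus.
PS = ½·(290 − 256)·34 = 578.

PS = 578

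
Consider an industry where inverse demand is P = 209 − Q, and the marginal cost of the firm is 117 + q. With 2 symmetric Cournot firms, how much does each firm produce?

Cournot with 2 identical firms: the symmetric best-response condition is 209 − 3q = 117 + q. Each firm produces q = 23, total output Q = 46, price P = 163.

q_i = 23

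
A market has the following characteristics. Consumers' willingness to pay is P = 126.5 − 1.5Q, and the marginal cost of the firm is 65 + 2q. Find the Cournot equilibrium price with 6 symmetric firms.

Cournot with 6 identical firms: the symmetric best-response condition is 126.5 − 10.5q = 65 + 2q. Each firm produces q = 4.92, total output Q = 29.52, price P = 82.22.

P = 82.22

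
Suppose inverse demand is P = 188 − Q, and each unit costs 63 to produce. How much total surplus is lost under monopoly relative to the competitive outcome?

Perfect competition: P = MC = 63, so 188 − Q = 63 and Q = 125.
A monopolist chooses Q where MR = MC. MR = 188 − 2Q; setting this equal to 63 gives Q = 62.5 and P = 125.5.
DWL is the triangle between Q = 62.5 and Q = 125: ½·(125 − 62.5)·(125.5 − 63) = 1953.125.

DWL = 1953.125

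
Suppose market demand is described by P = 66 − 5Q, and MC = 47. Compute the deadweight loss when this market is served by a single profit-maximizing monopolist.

DWL = 9.025

Competitive firms price at marginal cost: P = 47, giving Q = 3.8.
Monopoly sets MR = MC: 66 − 10Q = 47 ⇒ Q = 1.9, P = 66 − 5·1.9 = 56.5.
DWL is the triangle between Q = 1.9 and Q = 3.8: ½·(3.8 − 1.9)·(56.5 − 47) = 9.025.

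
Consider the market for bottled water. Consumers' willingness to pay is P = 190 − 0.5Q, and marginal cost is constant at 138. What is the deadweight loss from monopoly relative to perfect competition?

DWL = 676

Under competition P = MC = 138, so Q = (190 − 138)/0.5 = 104.
A monopolist chooses Q where MR = MC. MR = 190 − Q; setting this equal to 138 gives Q = 52 and P = 164.
DWL is the triangle between Q = 52 and Q = 104: ½·(104 − 52)·(164 − 138) = 676.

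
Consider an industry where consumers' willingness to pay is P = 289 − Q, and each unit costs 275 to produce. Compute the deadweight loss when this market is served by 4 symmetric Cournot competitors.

Competitive firms price at marginal cost: P = 275, giving Q = 14.
Cournot with 4 identical firms: the symmetric best-response condition is 289 − 5q = 275. Each firm produces q = 2.8, total output Q = 11.2, price P = 277.8.
DWL is the triangle between Q = 11.2 and Q = 14: ½·(14 − 11.2)·(277.8 − 275) = 3.92.

DWL = 3.92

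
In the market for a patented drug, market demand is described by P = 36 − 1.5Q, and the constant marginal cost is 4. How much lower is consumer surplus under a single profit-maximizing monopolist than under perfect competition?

Consumer surplus falls by 256

Under competition P = MC = 4, so Q = (36 − 4)/1.5 = 64/3.
CS = ½·(36 − 4)·64/3 = 1024/3.
A monopolist chooses Q where MR = MC. MR = 36 − 3Q; setting this equal to 4 gives Q = 32/3 and P = 20.
CS = ½·(36 − 20)·32/3 = 256/3.
Change in consumer surplus: 256/3 − 1024/3 = −256.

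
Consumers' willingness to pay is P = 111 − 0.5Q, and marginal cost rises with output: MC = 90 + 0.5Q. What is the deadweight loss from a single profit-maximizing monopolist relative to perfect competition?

DWL = 24.5

Under competition P = MC: 111 − 0.5Q = 90 + 0.5Q ⇒ Q = 21, P = 100.5.
Monopoly sets MR = MC: 111 − Q = 90 + 0.5Q ⇒ Q = 14, P = 111 − 0.5·14 = 104.
CS = ½·(111 − 100.5)·21 = 110.25; PS = (100.5·21 − 90·21 − ½·0.5·21²) = 110.25; TS = 220.5.
CS = ½·(111 − 104)·14 = 49; PS = (104·14 − 90·14 − ½·0.5·14²) = 147; TS = 196.
DWL = 220.5 − 196 = 24.5.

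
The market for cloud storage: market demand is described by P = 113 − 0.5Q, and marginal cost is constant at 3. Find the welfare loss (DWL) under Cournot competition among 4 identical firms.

Competitive firms price at marginal cost: P = 3, giving Q = 220.
With 4 symmetric Cournot firms, each firm's FOC gives 113 − 2.5q = 3, so q = 44, Q = 4·44 = 176, and P = 25.
DWL is the triangle between Q = 176 and Q = 220: ½·(220 − 176)·(25 − 3) = 484.

DWL = 484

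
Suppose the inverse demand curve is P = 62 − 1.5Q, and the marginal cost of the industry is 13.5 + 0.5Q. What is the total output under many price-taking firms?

Under competition P = MC: 62 − 1.5Q = 13.5 + 0.5Q ⇒ Q = 24.25, P = 25.625.

Q = 24.25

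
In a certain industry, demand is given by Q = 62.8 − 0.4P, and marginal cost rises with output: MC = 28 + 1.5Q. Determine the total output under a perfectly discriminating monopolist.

Inverting demand: P = 157 − 2.5Q.
Under first-degree price discrimination the firm charges each unit its demand price and produces up to where P = MC, i.e. Q = 32.25. Consumer surplus is zero; producer surplus equals total surplus.

Q = 32.25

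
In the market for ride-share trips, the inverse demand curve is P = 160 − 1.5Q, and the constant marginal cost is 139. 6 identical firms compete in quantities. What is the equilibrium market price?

In a 6-firm Cournot equilibrium, symmetry and the first-order condition give q = (160 − 139)/(10.5) = 2. So Q = 12 and P = 142.

P = 142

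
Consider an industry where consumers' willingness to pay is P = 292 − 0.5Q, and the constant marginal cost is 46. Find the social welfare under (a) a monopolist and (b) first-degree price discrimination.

A monopolist chooses Q where MR = MC. MR = 292 − Q; setting this equal to 46 gives Q = 246 and P = 169.
CS = ½·(292 − 169)·246 = 15129; PS = (169 − 46)·246 = 30258; TS = 45387.
Under first-degree price discrimination the firm charges each unit its demand price and produces up to where P = MC, i.e. Q = 492. Consumer surplus is zero; producer surplus equals total surplus.
TS = 60516 (equal to competitive TS).

Monopoly: TS = 45387; Perfect PD: TS = 60516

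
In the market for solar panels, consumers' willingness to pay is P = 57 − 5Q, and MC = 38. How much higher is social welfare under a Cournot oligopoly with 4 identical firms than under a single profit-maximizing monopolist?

Monopoly sets MR = MC: 57 − 10Q = 38 ⇒ Q = 1.9, P = 57 − 5·1.9 = 47.5.
CS = ½·(57 − 47.5)·1.9 = 9.025; PS = (47.5 − 38)·1.9 = 18.05; TS = 27.075.
With 4 symmetric Cournot firms, each firm's FOC gives 57 − 25q = 38, so q = 0.76, Q = 4·0.76 = 3.04, and P = 41.8.
CS = ½·(57 − 41.8)·3.04 = 23.104; PS = (41.8 − 38)·3.04 = 11.552; TS = 34.656.
Change in social welfare: 34.656 − 27.075 = 7.581.

Social welfare rises by 7.581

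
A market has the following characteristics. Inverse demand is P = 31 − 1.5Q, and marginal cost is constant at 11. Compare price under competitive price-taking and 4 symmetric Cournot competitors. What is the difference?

Competitive firms price at marginal cost: P = 11, giving Q = 40/3.
In a 4-firm Cournot equilibrium, symmetry and the first-order condition give q = (31 − 11)/(7.5) = 8/3. So Q = 32/3 and P = 15.
Change in price: 15 − 11 = 4.

Price rises by 4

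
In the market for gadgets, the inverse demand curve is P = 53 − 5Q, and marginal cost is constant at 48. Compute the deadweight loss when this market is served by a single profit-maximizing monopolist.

Under competition P = MC = 48, so Q = (53 − 48)/5 = 1.
A monopolist chooses Q where MR = MC. MR = 53 − 10Q; setting this equal to 48 gives Q = 0.5 and P = 50.5.
DWL is the triangle between Q = 0.5 and Q = 1: ½·(1 − 0.5)·(50.5 − 48) = 0.625.

DWL = 0.625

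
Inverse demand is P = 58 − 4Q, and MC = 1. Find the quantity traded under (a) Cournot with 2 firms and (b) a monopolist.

With 2 symmetric Cournot firms, each firm's FOC gives 58 − 12q = 1, so q = 4.75, Q = 2·4.75 = 9.5, and P = 20.
A monopolist chooses Q where MR = MC. MR = 58 − 8Q; setting this equal to 1 gives Q = 7.125 and P = 29.5.

Cournot: Q = 9.5; Monopoly: Q = 7.125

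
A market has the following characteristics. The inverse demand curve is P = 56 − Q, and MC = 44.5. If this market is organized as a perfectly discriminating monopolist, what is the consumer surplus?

With perfect price discrimination, output is the efficient level Q = 11.5 (where demand meets MC), but every buyer pays their willingness to pay: CS = 0 and PS = total surplus.
CS = 0.

CS = 0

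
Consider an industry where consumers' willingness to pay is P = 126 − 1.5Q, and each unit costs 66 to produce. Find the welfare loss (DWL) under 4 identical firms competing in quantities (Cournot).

DWL = 48

Perfect competition: P = MC = 66, so 126 − 1.5Q = 66 and Q = 40.
In a 4-firm Cournot equilibrium, symmetry and the first-order condition give q = (126 − 66)/(7.5) = 8. So Q = 32 and P = 78.
DWL is the triangle between Q = 32 and Q = 40: ½·(40 − 32)·(78 − 66) = 48.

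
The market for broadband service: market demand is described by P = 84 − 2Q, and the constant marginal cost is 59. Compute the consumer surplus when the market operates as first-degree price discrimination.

Under first-degree price discrimination the firm charges each unit its demand price and produces up to where P = MC, i.e. Q = 12.5. Consumer surplus is zero; producer surplus equals total surplus.
CS = 0.

CS = 0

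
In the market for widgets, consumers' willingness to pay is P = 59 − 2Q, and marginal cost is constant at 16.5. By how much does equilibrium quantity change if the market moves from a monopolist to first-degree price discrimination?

Q rises by 10.625

The monopolist equates marginal revenue to marginal cost: 59 − 4Q = 16.5, so Q = 10.625. From demand, P = 37.75.
With perfect price discrimination, output is the efficient level Q = 21.25 (where demand meets MC), but every buyer pays their willingness to pay: CS = 0 and PS = total surplus.
Change in equilibrium quantity: 21.25 − 10.625 = 10.625.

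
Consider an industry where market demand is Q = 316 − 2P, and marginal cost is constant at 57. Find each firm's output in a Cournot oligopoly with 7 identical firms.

q_i = 25.25

Inverting demand: P = 158 − 0.5Q.
In a 7-firm Cournot equilibrium, symmetry and the first-order condition give q = (158 − 57)/(4) = 25.25. So Q = 176.75 and P = 69.625.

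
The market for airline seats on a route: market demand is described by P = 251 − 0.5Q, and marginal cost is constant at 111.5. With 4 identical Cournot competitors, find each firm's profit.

Cournot with 4 identical firms: the symmetric best-response condition is 251 − 2.5q = 111.5. Each firm produces q = 55.8, total output Q = 223.2, price P = 139.4.
Each firm's profit = (139.4 − 111.5)·55.8 = 1556.82.

π_i = 1556.82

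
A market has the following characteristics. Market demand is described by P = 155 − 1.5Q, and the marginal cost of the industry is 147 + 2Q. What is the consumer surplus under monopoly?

Monopoly sets MR = MC: 155 − 3Q = 147 + 2Q ⇒ Q = 1.6, P = 155 − 1.5·1.6 = 152.6.
CS = ½·(155 − 152.6)·1.6 = 1.92.

CS = 1.92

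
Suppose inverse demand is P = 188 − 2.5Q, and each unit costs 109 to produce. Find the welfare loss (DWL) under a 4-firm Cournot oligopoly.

DWL = 49.928

Under competition P = MC = 109, so Q = (188 − 109)/2.5 = 31.6.
In a 4-firm Cournot equilibrium, symmetry and the first-order condition give q = (188 − 109)/(12.5) = 6.32. So Q = 25.28 and P = 124.8.
DWL is the triangle between Q = 25.28 and Q = 31.6: ½·(31.6 − 25.28)·(124.8 − 109) = 49.928.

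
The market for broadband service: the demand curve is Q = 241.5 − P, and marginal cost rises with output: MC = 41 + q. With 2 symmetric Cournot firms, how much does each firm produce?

q_i = 50.125

Inverting demand: P = 241.5 − Q.
In a 2-firm Cournot equilibrium, symmetry and the first-order condition give q = (241.5 − 41)/(4) = 50.125. So Q = 100.25 and P = 141.25.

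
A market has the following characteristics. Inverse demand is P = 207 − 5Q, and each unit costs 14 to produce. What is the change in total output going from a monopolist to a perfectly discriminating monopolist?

Total output rises by 19.3

A monopolist chooses Q where MR = MC. MR = 207 − 10Q; setting this equal to 14 gives Q = 19.3 and P = 110.5.
Under first-degree price discrimination the firm charges each unit its demand price and produces up to where P = MC, i.e. Q = 38.6. Consumer surplus is zero; producer surplus equals total surplus.
Change in total output: 38.6 − 19.3 = 19.3.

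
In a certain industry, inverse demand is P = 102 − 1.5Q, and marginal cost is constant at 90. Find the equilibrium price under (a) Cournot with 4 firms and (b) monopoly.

Cournot: P = 92.4; Monopoly: P = 96

In a 4-firm Cournot equilibrium, symmetry and the first-order condition give q = (102 − 90)/(7.5) = 1.6. So Q = 6.4 and P = 92.4.
A monopolist chooses Q where MR = MC. MR = 102 − 3Q; setting this equal to 90 gives Q = 4 and P = 96.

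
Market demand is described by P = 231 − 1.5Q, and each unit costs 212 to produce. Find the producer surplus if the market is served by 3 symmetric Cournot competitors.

With 3 symmetric Cournot firms, each firm's FOC gives 231 − 6q = 212, so q = 19/6, Q = 3·19/6 = 9.5, and P = 216.75.
PS = (216.75 − 212)·9.5 = 45.125.

PS = 45.125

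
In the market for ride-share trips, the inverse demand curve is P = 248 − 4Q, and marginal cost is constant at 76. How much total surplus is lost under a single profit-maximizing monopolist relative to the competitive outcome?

Perfect competition: P = MC = 76, so 248 − 4Q = 76 and Q = 43.
Monopoly sets MR = MC: 248 − 8Q = 76 ⇒ Q = 21.5, P = 248 − 4·21.5 = 162.
DWL is the triangle between Q = 21.5 and Q = 43: ½·(43 − 21.5)·(162 − 76) = 924.5.

DWL = 924.5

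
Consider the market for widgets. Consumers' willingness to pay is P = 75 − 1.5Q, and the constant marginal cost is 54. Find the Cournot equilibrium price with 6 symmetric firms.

P = 57

Cournot with 6 identical firms: the symmetric best-response condition is 75 − 10.5q = 54. Each firm produces q = 2, total output Q = 12, price P = 57.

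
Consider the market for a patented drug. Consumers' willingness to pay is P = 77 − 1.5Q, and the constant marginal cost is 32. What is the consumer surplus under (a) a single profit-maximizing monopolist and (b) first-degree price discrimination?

A monopolist chooses Q where MR = MC. MR = 77 − 3Q; setting this equal to 32 gives Q = 15 and P = 54.5.
CS = ½·(77 − 54.5)·15 = 168.75.
A perfectly discriminating monopolist sells every unit with P(Q) ≥ MC(Q), so output equals the competitive quantity Q = 30. Each buyer pays their reservation price, so CS = 0 and the firm captures all surplus.
CS = 0.

Monopoly: CS = 168.75; Perfect PD: CS = 0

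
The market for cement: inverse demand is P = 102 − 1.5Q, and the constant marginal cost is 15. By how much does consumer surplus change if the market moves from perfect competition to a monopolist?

Under competition P = MC = 15, so Q = (102 − 15)/1.5 = 58.
CS = ½·(102 − 15)·58 = 2523.
A monopolist chooses Q where MR = MC. MR = 102 − 3Q; setting this equal to 15 gives Q = 29 and P = 58.5.
CS = ½·(102 − 58.5)·29 = 630.75.
Change in consumer surplus: 630.75 − 2523 = −1892.25.

Consumer surplus falls by 1892.25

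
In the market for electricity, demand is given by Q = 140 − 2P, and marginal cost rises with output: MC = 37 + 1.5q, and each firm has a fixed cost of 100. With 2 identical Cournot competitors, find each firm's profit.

π_i = 51.25

Inverting demand: P = 70 − 0.5Q.
In a 2-firm Cournot equilibrium, symmetry and the first-order condition give q = (70 − 37)/(3) = 11. So Q = 22 and P = 59.
Each firm's profit = 59·11 − (37·11 + ½·1.5·11²) − 100 = 51.25.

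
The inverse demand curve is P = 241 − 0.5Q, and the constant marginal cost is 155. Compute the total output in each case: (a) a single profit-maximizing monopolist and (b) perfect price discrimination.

Monopoly: Q = 86; Perfect PD: Q = 172

Monopoly sets MR = MC: 241 − Q = 155 ⇒ Q = 86, P = 241 − 0.5·86 = 198.
Under first-degree price discrimination the firm charges each unit its demand price and produces up to where P = MC, i.e. Q = 172. Consumer surplus is zero; producer surplus equals total surplus.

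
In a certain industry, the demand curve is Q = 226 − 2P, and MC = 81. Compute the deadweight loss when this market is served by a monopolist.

Inverting demand: P = 113 − 0.5Q.
Under competition P = MC = 81, so Q = (113 − 81)/0.5 = 64.
The monopolist equates marginal revenue to marginal cost: 113 − Q = 81, so Q = 32. From demand, P = 97.
DWL is the triangle between Q = 32 and Q = 64: ½·(64 − 32)·(97 − 81) = 256.

DWL = 256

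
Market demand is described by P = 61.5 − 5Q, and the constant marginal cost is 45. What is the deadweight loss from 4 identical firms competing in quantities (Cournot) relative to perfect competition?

DWL = 1.089

Under competition P = MC = 45, so Q = (61.5 − 45)/5 = 3.3.
In a 4-firm Cournot equilibrium, symmetry and the first-order condition give q = (61.5 − 45)/(25) = 0.66. So Q = 2.64 and P = 48.3.
DWL is the triangle between Q = 2.64 and Q = 3.3: ½·(3.3 − 2.64)·(48.3 − 45) = 1.089.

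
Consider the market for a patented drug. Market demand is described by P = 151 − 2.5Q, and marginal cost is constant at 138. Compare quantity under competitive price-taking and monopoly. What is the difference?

Under competition P = MC = 138, so Q = (151 − 138)/2.5 = 5.2.
A monopolist chooses Q where MR = MC. MR = 151 − 5Q; setting this equal to 138 gives Q = 2.6 and P = 144.5.
Change in quantity: 2.6 − 5.2 = −2.6.

Quantity falls by 2.6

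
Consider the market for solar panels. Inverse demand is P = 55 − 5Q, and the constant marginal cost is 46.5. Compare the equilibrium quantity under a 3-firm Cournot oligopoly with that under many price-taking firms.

Cournot with 3 identical firms: the symmetric best-response condition is 55 − 20q = 46.5. Each firm produces q = 0.425, total output Q = 1.275, price P = 48.625.
Perfect competition: P = MC = 46.5, so 55 − 5Q = 46.5 and Q = 1.7.

Cournot: Q = 1.275; Competition: Q = 1.7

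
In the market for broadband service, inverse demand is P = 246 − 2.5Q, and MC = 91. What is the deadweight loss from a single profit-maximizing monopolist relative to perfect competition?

Under competition P = MC = 91, so Q = (246 − 91)/2.5 = 62.
The monopolist equates marginal revenue to marginal cost: 246 − 5Q = 91, so Q = 31. From demand, P = 168.5.
DWL is the triangle between Q = 31 and Q = 62: ½·(62 − 31)·(168.5 − 91) = 1201.25.

DWL = 1201.25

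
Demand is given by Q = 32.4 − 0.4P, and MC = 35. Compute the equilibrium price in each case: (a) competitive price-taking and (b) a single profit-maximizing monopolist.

Inverting demand: P = 81 − 2.5Q.
Under competition P = MC = 35, so Q = (81 − 35)/2.5 = 18.4.
A monopolist chooses Q where MR = MC. MR = 81 − 5Q; setting this equal to 35 gives Q = 9.2 and P = 58.

Competition: P = 35; Monopoly: P = 58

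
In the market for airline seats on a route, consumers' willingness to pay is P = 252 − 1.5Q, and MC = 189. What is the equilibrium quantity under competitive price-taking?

Q = 42

Competitive firms price at marginal cost: P = 189, giving Q = 42.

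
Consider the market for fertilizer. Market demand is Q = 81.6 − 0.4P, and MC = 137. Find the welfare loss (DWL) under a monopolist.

Inverting demand: P = 204 − 2.5Q.
Competitive firms price at marginal cost: P = 137, giving Q = 26.8.
Monopoly sets MR = MC: 204 − 5Q = 137 ⇒ Q = 13.4, P = 204 − 2.5·13.4 = 170.5.
DWL is the triangle between Q = 13.4 and Q = 26.8: ½·(26.8 − 13.4)·(170.5 − 137) = 224.45.

DWL = 224.45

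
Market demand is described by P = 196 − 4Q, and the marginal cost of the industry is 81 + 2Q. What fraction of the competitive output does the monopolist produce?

Q_m/Q_c = 0.6

Monopoly sets MR = MC: 196 − 8Q = 81 + 2Q ⇒ Q = 11.5, P = 196 − 4·11.5 = 150.
Competitive equilibrium sets price equal to marginal cost: 196 − 4Q = 81 + 2Q, so Q = 115/6 and P = 358/3.
Ratio Q_m/Q_c = 11.5/(115/6) = 0.6.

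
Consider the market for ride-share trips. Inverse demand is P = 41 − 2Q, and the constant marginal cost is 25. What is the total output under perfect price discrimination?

Q = 8

With perfect price discrimination, output is the efficient level Q = 8 (where demand meets MC), but every buyer pays their willingness to pay: CS = 0 and PS = total surplus.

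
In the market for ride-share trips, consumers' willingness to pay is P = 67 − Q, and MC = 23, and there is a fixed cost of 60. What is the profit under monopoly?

Profit = 424

Monopoly sets MR = MC: 67 − 2Q = 23 ⇒ Q = 22, P = 67 − 22 = 45.
Profit = (45 − 23)·22 − 60 = 424.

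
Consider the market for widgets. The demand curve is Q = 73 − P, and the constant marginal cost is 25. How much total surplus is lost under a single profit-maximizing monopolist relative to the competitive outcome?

Inverting demand: P = 73 − Q.
Perfect competition: P = MC = 25, so 73 − Q = 25 and Q = 48.
The monopolist equates marginal revenue to marginal cost: 73 − 2Q = 25, so Q = 24. From demand, P = 49.
DWL is the triangle between Q = 24 and Q = 48: ½·(48 − 24)·(49 − 25) = 288.

DWL = 288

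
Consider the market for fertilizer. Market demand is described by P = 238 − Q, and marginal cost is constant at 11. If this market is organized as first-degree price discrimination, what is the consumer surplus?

CS = 0

A perfectly discriminating monopolist sells every unit with P(Q) ≥ MC(Q), so output equals the competitive quantity Q = 227. Each buyer pays their reservation price, so CS = 0 and the firm captures all surplus.
CS = 0.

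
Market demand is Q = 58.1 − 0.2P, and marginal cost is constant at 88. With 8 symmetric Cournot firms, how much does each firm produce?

q_i = 4.5

Inverting demand: P = 290.5 − 5Q.
Cournot with 8 identical firms: the symmetric best-response condition is 290.5 − 45q = 88. Each firm produces q = 4.5, total output Q = 36, price P = 110.5.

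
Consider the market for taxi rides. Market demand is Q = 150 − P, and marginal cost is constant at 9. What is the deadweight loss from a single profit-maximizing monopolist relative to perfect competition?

DWL = 2485.125

Inverting demand: P = 150 − Q.
Competitive firms price at marginal cost: P = 9, giving Q = 141.
Monopoly sets MR = MC: 150 − 2Q = 9 ⇒ Q = 70.5, P = 150 − 70.5 = 79.5.
DWL is the triangle between Q = 70.5 and Q = 141: ½·(141 − 70.5)·(79.5 − 9) = 2485.125.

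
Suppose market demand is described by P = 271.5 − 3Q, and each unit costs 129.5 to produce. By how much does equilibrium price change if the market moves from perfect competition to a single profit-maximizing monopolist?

Under competition P = MC = 129.5, so Q = (271.5 − 129.5)/3 = 142/3.
A monopolist chooses Q where MR = MC. MR = 271.5 − 6Q; setting this equal to 129.5 gives Q = 71/3 and P = 200.5.
Change in equilibrium price: 200.5 − 129.5 = 71.

P rises by 71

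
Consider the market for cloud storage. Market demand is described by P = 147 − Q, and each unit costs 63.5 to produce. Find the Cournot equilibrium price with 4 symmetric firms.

P = 80.2

In a 4-firm Cournot equilibrium, symmetry and the first-order condition give q = (147 − 63.5)/(5) = 16.7. So Q = 66.8 and P = 80.2.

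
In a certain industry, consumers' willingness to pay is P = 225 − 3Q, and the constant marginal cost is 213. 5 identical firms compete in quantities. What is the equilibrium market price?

P = 215

In a 5-firm Cournot equilibrium, symmetry and the first-order condition give q = (225 − 213)/(18) = 2/3. So Q = 10/3 and P = 215.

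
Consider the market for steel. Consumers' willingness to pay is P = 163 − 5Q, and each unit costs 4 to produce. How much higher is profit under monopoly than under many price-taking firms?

Competitive firms price at marginal cost: P = 4, giving Q = 31.8.
Profit = (4 − 4)·31.8 = 0.
Monopoly sets MR = MC: 163 − 10Q = 4 ⇒ Q = 15.9, P = 163 − 5·15.9 = 83.5.
Profit = (83.5 − 4)·15.9 = 1264.05.
Change in profit: 1264.05 − 0 = 1264.05.

π rises by 1264.05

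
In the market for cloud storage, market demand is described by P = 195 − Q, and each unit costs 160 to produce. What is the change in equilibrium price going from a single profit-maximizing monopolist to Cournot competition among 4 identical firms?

Equilibrium price falls by 10.5

Monopoly sets MR = MC: 195 − 2Q = 160 ⇒ Q = 17.5, P = 195 − 17.5 = 177.5.
Cournot with 4 identical firms: the symmetric best-response condition is 195 − 5q = 160. Each firm produces q = 7, total output Q = 28, price P = 167.
Change in equilibrium price: 167 − 177.5 = −10.5.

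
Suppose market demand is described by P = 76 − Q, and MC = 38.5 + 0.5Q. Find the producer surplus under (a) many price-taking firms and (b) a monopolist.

Under competition P = MC: 76 − Q = 38.5 + 0.5Q ⇒ Q = 25, P = 51.
PS = P·Q − VC(Q) = 51·25 − (38.5·25 + ½·0.5·25²) = 156.25.
Monopoly sets MR = MC: 76 − 2Q = 38.5 + 0.5Q ⇒ Q = 15, P = 76 − 15 = 61.
PS = P·Q − VC(Q) = 61·15 − (38.5·15 + ½·0.5·15²) = 281.25.

Competition: PS = 156.25; Monopoly: PS = 281.25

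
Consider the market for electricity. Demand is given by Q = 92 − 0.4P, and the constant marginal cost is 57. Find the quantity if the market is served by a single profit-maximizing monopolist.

Q = 34.6

Inverting demand: P = 230 − 2.5Q.
Monopoly sets MR = MC: 230 − 5Q = 57 ⇒ Q = 34.6, P = 230 − 2.5·34.6 = 143.5.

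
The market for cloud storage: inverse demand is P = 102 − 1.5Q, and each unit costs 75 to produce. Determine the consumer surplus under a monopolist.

CS = 60.75

A monopolist chooses Q where MR = MC. MR = 102 − 3Q; setting this equal to 75 gives Q = 9 and P = 88.5.
CS = ½·(102 − 88.5)·9 = 60.75.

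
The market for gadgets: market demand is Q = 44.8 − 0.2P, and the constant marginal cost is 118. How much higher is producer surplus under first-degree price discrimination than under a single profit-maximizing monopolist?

Producer surplus rises by 561.8

Inverting demand: P = 224 − 5Q.
The monopolist equates marginal revenue to marginal cost: 224 − 10Q = 118, so Q = 10.6. From demand, P = 171.
PS = (171 − 118)·10.6 = 561.8.
With perfect price discrimination, output is the efficient level Q = 21.2 (where demand meets MC), but every buyer pays their willingness to pay: CS = 0 and PS = total surplus.
PS = ½·(224 − 118)·21.2 = 1123.6.
Change in producer surplus: 1123.6 − 561.8 = 561.8.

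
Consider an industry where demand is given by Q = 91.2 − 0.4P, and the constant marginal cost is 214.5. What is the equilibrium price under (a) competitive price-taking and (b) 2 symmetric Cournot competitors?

Inverting demand: P = 228 − 2.5Q.
Competitive firms price at marginal cost: P = 214.5, giving Q = 5.4.
Cournot with 2 identical firms: the symmetric best-response condition is 228 − 7.5q = 214.5. Each firm produces q = 1.8, total output Q = 3.6, price P = 219.

Competition: P = 214.5; Cournot: P = 219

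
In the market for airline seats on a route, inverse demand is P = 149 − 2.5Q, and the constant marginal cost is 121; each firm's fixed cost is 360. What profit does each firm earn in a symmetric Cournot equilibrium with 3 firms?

π_i = −340.4

With 3 symmetric Cournot firms, each firm's FOC gives 149 − 10q = 121, so q = 2.8, Q = 3·2.8 = 8.4, and P = 128.
Each firm's profit = (128 − 121)·2.8 − 360 = −340.4.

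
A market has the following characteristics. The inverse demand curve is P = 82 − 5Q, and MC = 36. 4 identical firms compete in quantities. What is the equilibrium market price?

Cournot with 4 identical firms: the symmetric best-response condition is 82 − 25q = 36. Each firm produces q = 1.84, total output Q = 7.36, price P = 45.2.

P = 45.2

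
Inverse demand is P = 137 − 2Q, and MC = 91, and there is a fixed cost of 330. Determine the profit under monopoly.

Profit = −65.5

The monopolist equates marginal revenue to marginal cost: 137 − 4Q = 91, so Q = 11.5. From demand, P = 114.
Profit = (114 − 91)·11.5 − 330 = −65.5.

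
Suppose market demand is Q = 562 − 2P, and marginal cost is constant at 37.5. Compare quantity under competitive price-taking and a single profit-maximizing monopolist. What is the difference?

Q falls by 243.5

Inverting demand: P = 281 − 0.5Q.
Under competition P = MC = 37.5, so Q = (281 − 37.5)/0.5 = 487.
Monopoly sets MR = MC: 281 − Q = 37.5 ⇒ Q = 243.5, P = 281 − 0.5·243.5 = 159.25.
Change in quantity: 243.5 − 487 = −243.5.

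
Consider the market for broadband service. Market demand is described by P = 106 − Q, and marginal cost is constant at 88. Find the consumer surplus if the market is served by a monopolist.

CS = 40.5

A monopolist chooses Q where MR = MC. MR = 106 − 2Q; setting this equal to 88 gives Q = 9 and P = 97.
CS = ½·(106 − 97)·9 = 40.5.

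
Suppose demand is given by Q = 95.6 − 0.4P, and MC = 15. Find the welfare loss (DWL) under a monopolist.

Inverting demand: P = 239 − 2.5Q.
Perfect competition: P = MC = 15, so 239 − 2.5Q = 15 and Q = 89.6.
A monopolist chooses Q where MR = MC. MR = 239 − 5Q; setting this equal to 15 gives Q = 44.8 and P = 127.
DWL is the triangle between Q = 44.8 and Q = 89.6: ½·(89.6 − 44.8)·(127 − 15) = 2508.8.

DWL = 2508.8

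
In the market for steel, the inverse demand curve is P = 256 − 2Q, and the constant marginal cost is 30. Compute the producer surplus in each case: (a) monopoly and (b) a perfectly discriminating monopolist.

Monopoly sets MR = MC: 256 − 4Q = 30 ⇒ Q = 56.5, P = 256 − 2·56.5 = 143.
PS = (143 − 30)·56.5 = 6384.5.
A perfectly discriminating monopolist sells every unit with P(Q) ≥ MC(Q), so output equals the competitive quantity Q = 113. Each buyer pays their reservation price, so CS = 0 and the firm captures all surplus.
PS = ½·(256 − 30)·113 = 12769.

Monopoly: PS = 6384.5; Perfect PD: PS = 12769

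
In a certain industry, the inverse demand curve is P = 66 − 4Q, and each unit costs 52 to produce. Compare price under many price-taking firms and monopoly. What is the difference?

Competitive firms price at marginal cost: P = 52, giving Q = 3.5.
Monopoly sets MR = MC: 66 − 8Q = 52 ⇒ Q = 1.75, P = 66 − 4·1.75 = 59.
Change in price: 59 − 52 = 7.

P rises by 7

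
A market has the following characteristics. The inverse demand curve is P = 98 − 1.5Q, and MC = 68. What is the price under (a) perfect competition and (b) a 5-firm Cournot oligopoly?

Competition: P = 68; Cournot: P = 73

Perfect competition: P = MC = 68, so 98 − 1.5Q = 68 and Q = 20.
With 5 symmetric Cournot firms, each firm's FOC gives 98 − 9q = 68, so q = 10/3, Q = 5·10/3 = 50/3, and P = 73.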